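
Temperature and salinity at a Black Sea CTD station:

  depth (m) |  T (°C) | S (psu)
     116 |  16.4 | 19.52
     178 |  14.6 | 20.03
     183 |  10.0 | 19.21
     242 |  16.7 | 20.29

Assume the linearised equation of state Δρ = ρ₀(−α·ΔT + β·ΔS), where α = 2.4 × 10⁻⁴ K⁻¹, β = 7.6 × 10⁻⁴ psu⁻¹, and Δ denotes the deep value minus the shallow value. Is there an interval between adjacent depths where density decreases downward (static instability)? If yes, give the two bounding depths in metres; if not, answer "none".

Evaluate Δρ/ρ₀ = −αΔT + βΔS across each adjacent pair:
  116–178 m: −αΔT+βΔS = −(2.4 × 10⁻⁴)(-1.8)+(7.6 × 10⁻⁴)(+0.51) = 8.2 × 10⁻⁴ → stable
  178–183 m: −αΔT+βΔS = −(2.4 × 10⁻⁴)(-4.6)+(7.6 × 10⁻⁴)(-0.82) = 4.8 × 10⁻⁴ → stable
  183–242 m: −αΔT+βΔS = −(2.4 × 10⁻⁴)(+6.7)+(7.6 × 10⁻⁴)(+1.08) = -7.9 × 10⁻⁴ → UNSTABLE
The 183–242 m interval has Δρ < 0: lighter water underlies denser water.

183–242 m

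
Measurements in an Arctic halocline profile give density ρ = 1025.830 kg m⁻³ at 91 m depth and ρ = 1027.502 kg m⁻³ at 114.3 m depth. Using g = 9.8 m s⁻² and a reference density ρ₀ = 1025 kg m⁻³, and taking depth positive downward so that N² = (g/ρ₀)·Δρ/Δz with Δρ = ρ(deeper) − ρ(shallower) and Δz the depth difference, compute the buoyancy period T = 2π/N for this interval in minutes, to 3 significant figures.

Δρ = 1027.502 − 1025.830 = 1.672 kg m⁻³ over Δz = 114.3 − 91 = 23.3 m.
N² = (9.8/1025) × (1.672/23.3) = 6.8609 × 10⁻⁴ s⁻².
N = √(6.8609 × 10⁻⁴) = 0.026193 rad s⁻¹, so T = 2π/N = 239.88 s = 3.9980 min ≈ 4.00 min.

4.00 min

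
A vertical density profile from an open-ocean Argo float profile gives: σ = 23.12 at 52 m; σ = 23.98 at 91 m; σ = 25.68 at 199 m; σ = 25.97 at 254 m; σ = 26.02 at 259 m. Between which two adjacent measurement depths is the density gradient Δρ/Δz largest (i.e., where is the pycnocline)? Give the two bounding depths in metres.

Compute the density gradient over each adjacent pair:
  52–91 m: Δρ/Δz = 0.86/39 = 0.022 kg m⁻⁴
  91–199 m: Δρ/Δz = 1.70/108 = 0.016 kg m⁻⁴
  199–254 m: Δρ/Δz = 0.29/55 = 5.3 × 10⁻³ kg m⁻⁴
  254–259 m: Δρ/Δz = 0.05/5 = 0.010 kg m⁻⁴
The largest gradient is in the 52–91 m interval — the pycnocline.

52–91 m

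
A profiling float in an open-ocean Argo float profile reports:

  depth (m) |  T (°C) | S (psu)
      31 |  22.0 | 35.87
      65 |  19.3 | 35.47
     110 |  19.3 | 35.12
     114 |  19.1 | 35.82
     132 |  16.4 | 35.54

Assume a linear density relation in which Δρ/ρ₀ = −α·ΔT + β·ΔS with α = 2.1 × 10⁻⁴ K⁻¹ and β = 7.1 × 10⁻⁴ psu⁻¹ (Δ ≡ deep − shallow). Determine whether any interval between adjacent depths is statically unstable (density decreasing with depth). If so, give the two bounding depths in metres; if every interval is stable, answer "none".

65–110 m

Evaluate Δρ/ρ₀ = −αΔT + βΔS across each adjacent pair:
  31–65 m: −αΔT+βΔS = −(2.1 × 10⁻⁴)(-2.7)+(7.1 × 10⁻⁴)(-0.40) = 2.8 × 10⁻⁴ → stable
  65–110 m: −αΔT+βΔS = −(2.1 × 10⁻⁴)(+0.0)+(7.1 × 10⁻⁴)(-0.35) = -2.5 × 10⁻⁴ → UNSTABLE
  110–114 m: −αΔT+βΔS = −(2.1 × 10⁻⁴)(-0.2)+(7.1 × 10⁻⁴)(+0.70) = 5.4 × 10⁻⁴ → stable
  114–132 m: −αΔT+βΔS = −(2.1 × 10⁻⁴)(-2.7)+(7.1 × 10⁻⁴)(-0.28) = 3.7 × 10⁻⁴ → stable
The 65–110 m interval has Δρ < 0: lighter water underlies denser water.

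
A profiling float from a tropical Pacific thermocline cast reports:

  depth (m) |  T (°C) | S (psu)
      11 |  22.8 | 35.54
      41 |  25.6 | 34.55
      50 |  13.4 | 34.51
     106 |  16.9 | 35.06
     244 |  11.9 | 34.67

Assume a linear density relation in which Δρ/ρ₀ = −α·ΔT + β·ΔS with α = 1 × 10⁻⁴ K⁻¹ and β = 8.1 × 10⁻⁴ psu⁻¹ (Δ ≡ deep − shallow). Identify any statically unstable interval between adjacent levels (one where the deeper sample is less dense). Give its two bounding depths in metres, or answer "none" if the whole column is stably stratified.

11–41 m

Evaluate Δρ/ρ₀ = −αΔT + βΔS across each adjacent pair:
  11–41 m: −αΔT+βΔS = −(1 × 10⁻⁴)(+2.8)+(8.1 × 10⁻⁴)(-0.99) = -1.1 × 10⁻³ → UNSTABLE
  41–50 m: −αΔT+βΔS = −(1 × 10⁻⁴)(-12.2)+(8.1 × 10⁻⁴)(-0.04) = 1.2 × 10⁻³ → stable
  50–106 m: −αΔT+βΔS = −(1 × 10⁻⁴)(+3.5)+(8.1 × 10⁻⁴)(+0.55) = 9.5 × 10⁻⁵ → stable
  106–244 m: −αΔT+βΔS = −(1 × 10⁻⁴)(-5.0)+(8.1 × 10⁻⁴)(-0.39) = 1.8 × 10⁻⁴ → stable
The 11–41 m interval has Δρ < 0: lighter water underlies denser water.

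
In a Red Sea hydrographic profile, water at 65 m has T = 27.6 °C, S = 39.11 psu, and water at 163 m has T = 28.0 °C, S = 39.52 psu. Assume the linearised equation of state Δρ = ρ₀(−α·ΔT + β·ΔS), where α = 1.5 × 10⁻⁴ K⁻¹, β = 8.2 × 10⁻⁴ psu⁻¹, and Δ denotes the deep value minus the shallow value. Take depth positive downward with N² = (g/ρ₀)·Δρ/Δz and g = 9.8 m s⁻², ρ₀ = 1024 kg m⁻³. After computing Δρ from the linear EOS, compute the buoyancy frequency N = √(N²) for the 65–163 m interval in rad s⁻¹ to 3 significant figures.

ΔT = +0.4 K, ΔS = +0.41 psu (deep − shallow).
Δρ/ρ₀ = −αΔT + βΔS = -6.00 × 10⁻⁵ + 3.362 × 10⁻⁴ = 2.762 × 10⁻⁴, so Δρ ≈ 0.2828 kg m⁻³.
N² = (g/ρ₀)·Δρ/Δz = g·(Δρ/ρ₀)/Δz = 9.8 × 2.762 × 10⁻⁴ / 98 = 2.7620 × 10⁻⁵ s⁻².
N = √(2.7620 × 10⁻⁵) = 5.2555 × 10⁻³ rad s⁻¹ ≈ 5.26 × 10⁻³ rad s⁻¹.

5.26 × 10⁻³ rad s⁻¹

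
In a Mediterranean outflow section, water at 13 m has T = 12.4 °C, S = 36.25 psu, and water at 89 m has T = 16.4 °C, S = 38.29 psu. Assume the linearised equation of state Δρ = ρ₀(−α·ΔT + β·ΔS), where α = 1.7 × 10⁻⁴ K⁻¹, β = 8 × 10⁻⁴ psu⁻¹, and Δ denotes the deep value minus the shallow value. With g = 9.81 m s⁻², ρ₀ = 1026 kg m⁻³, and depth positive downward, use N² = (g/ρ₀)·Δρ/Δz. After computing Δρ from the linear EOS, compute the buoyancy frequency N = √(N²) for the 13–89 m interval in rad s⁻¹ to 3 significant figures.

0.0111 rad s⁻¹

ΔT = +4.0 K, ΔS = +2.04 psu (deep − shallow).
Δρ/ρ₀ = −αΔT + βΔS = -6.80 × 10⁻⁴ + 1.632 × 10⁻³ = 9.52 × 10⁻⁴, so Δρ ≈ 0.9768 kg m⁻³.
N² = (g/ρ₀)·Δρ/Δz = g·(Δρ/ρ₀)/Δz = 9.81 × 9.52 × 10⁻⁴ / 76 = 1.2288 × 10⁻⁴ s⁻².
N = √(1.2288 × 10⁻⁴) = 0.011085 rad s⁻¹ ≈ 0.0111 rad s⁻¹.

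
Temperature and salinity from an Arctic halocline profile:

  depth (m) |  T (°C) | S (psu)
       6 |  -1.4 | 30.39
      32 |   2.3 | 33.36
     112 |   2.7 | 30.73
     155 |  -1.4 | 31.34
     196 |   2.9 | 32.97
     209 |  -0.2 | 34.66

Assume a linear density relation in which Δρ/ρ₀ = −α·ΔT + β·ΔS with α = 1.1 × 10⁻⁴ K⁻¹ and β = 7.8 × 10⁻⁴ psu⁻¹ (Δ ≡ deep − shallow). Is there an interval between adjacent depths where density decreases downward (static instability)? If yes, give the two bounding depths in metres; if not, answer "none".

Evaluate Δρ/ρ₀ = −αΔT + βΔS across each adjacent pair:
  6–32 m: −αΔT+βΔS = −(1.1 × 10⁻⁴)(+3.7)+(7.8 × 10⁻⁴)(+2.97) = 1.9 × 10⁻³ → stable
  32–112 m: −αΔT+βΔS = −(1.1 × 10⁻⁴)(+0.4)+(7.8 × 10⁻⁴)(-2.63) = -2.1 × 10⁻³ → UNSTABLE
  112–155 m: −αΔT+βΔS = −(1.1 × 10⁻⁴)(-4.1)+(7.8 × 10⁻⁴)(+0.61) = 9.3 × 10⁻⁴ → stable
  155–196 m: −αΔT+βΔS = −(1.1 × 10⁻⁴)(+4.3)+(7.8 × 10⁻⁴)(+1.63) = 8.0 × 10⁻⁴ → stable
  196–209 m: −αΔT+βΔS = −(1.1 × 10⁻⁴)(-3.1)+(7.8 × 10⁻⁴)(+1.69) = 1.7 × 10⁻³ → stable
The 32–112 m interval has Δρ < 0: lighter water underlies denser water.

32–112 m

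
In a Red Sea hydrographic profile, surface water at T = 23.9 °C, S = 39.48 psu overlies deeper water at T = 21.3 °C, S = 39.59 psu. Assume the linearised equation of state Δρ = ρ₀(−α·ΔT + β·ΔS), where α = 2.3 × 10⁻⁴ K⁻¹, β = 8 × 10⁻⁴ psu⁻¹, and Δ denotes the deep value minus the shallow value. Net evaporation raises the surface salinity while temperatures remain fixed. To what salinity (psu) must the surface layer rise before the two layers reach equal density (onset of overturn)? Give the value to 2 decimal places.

40.34 psu

Neutral buoyancy requires −α(T_deep − T_surf) + β(S_deep − S_surf′) = 0.
S_surf′ = S_deep − (α/β)·ΔT = 39.59 − (2.3 × 10⁻⁴/8 × 10⁻⁴)·(-2.6) = 40.3375 psu.
Increase required: 40.3375 − 39.48 = 0.8575 psu.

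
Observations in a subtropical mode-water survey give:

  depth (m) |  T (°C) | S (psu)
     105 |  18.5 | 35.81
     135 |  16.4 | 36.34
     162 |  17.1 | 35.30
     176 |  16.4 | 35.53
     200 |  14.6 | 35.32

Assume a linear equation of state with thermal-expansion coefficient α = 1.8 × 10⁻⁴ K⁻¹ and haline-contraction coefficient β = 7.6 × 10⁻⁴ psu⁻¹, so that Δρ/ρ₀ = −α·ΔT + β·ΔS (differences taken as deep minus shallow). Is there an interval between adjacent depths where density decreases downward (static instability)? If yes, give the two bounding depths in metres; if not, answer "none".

Evaluate Δρ/ρ₀ = −αΔT + βΔS across each adjacent pair:
  105–135 m: −αΔT+βΔS = −(1.8 × 10⁻⁴)(-2.1)+(7.6 × 10⁻⁴)(+0.53) = 7.8 × 10⁻⁴ → stable
  135–162 m: −αΔT+βΔS = −(1.8 × 10⁻⁴)(+0.7)+(7.6 × 10⁻⁴)(-1.04) = -9.2 × 10⁻⁴ → UNSTABLE
  162–176 m: −αΔT+βΔS = −(1.8 × 10⁻⁴)(-0.7)+(7.6 × 10⁻⁴)(+0.23) = 3.0 × 10⁻⁴ → stable
  176–200 m: −αΔT+βΔS = −(1.8 × 10⁻⁴)(-1.8)+(7.6 × 10⁻⁴)(-0.21) = 1.6 × 10⁻⁴ → stable
The 135–162 m interval has Δρ < 0: lighter water underlies denser water.

135–162 m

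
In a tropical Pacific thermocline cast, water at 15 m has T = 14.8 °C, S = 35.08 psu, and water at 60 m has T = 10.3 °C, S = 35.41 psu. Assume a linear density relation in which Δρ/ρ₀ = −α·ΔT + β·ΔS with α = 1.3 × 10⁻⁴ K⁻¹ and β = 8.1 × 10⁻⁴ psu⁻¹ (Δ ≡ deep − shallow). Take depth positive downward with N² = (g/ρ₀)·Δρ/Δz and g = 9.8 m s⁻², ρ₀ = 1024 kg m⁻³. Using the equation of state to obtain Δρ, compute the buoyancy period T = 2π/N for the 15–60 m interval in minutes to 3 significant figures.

7.69 min

ΔT = -4.5 K, ΔS = +0.33 psu (deep − shallow).
Δρ/ρ₀ = −αΔT + βΔS = 5.85 × 10⁻⁴ + 2.673 × 10⁻⁴ = 8.523 × 10⁻⁴, so Δρ ≈ 0.8728 kg m⁻³.
N² = (g/ρ₀)·Δρ/Δz = g·(Δρ/ρ₀)/Δz = 9.8 × 8.523 × 10⁻⁴ / 45 = 1.8561 × 10⁻⁴ s⁻².
N = √(1.8561 × 10⁻⁴) = 0.013624 rad s⁻¹ → T = 2π/N = 461.19 s = 7.6865 min ≈ 7.69 min.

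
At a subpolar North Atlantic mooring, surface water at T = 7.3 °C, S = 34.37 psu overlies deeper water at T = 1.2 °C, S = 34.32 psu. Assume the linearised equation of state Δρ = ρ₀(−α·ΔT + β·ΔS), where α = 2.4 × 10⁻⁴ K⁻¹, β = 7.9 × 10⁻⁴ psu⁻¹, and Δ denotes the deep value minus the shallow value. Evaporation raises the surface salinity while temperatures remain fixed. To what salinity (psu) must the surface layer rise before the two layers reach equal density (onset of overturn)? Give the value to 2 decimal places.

Neutral buoyancy requires −α(T_deep − T_surf) + β(S_deep − S_surf′) = 0.
S_surf′ = S_deep − (α/β)·ΔT = 34.32 − (2.4 × 10⁻⁴/7.9 × 10⁻⁴)·(-6.1) = 36.1732 psu.
Increase required: 36.1732 − 34.37 = 1.8032 psu.

36.17 psu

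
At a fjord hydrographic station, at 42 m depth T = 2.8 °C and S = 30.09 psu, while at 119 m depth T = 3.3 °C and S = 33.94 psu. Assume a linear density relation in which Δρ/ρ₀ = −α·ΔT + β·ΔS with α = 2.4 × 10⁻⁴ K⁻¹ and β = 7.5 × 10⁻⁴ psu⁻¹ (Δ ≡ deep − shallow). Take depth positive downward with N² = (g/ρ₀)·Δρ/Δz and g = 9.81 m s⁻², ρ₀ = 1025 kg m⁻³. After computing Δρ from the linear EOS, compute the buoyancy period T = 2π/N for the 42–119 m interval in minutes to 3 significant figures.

ΔT = +0.5 K, ΔS = +3.85 psu (deep − shallow).
Δρ/ρ₀ = −αΔT + βΔS = -1.20 × 10⁻⁴ + 2.8875 × 10⁻³ = 2.7675 × 10⁻³, so Δρ ≈ 2.837 kg m⁻³.
N² = (g/ρ₀)·Δρ/Δz = g·(Δρ/ρ₀)/Δz = 9.81 × 2.7675 × 10⁻³ / 77 = 3.5259 × 10⁻⁴ s⁻².
N = √(3.5259 × 10⁻⁴) = 0.018777 rad s⁻¹ → T = 2π/N = 334.62 s = 5.5770 min ≈ 5.58 min.

5.58 min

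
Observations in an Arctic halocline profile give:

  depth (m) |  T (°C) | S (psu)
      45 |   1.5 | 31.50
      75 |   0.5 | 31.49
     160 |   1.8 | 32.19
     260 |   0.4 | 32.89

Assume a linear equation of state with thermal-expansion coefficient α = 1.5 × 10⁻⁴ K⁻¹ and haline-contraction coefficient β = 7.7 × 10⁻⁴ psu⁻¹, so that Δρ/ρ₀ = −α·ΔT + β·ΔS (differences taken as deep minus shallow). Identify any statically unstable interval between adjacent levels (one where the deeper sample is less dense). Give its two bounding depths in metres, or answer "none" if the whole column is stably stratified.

Evaluate Δρ/ρ₀ = −αΔT + βΔS across each adjacent pair:
  45–75 m: −αΔT+βΔS = −(1.5 × 10⁻⁴)(-1.0)+(7.7 × 10⁻⁴)(-0.01) = 1.4 × 10⁻⁴ → stable
  75–160 m: −αΔT+βΔS = −(1.5 × 10⁻⁴)(+1.3)+(7.7 × 10⁻⁴)(+0.70) = 3.4 × 10⁻⁴ → stable
  160–260 m: −αΔT+βΔS = −(1.5 × 10⁻⁴)(-1.4)+(7.7 × 10⁻⁴)(+0.70) = 7.5 × 10⁻⁴ → stable
Every interval has Δρ > 0: the column is stably stratified throughout.

none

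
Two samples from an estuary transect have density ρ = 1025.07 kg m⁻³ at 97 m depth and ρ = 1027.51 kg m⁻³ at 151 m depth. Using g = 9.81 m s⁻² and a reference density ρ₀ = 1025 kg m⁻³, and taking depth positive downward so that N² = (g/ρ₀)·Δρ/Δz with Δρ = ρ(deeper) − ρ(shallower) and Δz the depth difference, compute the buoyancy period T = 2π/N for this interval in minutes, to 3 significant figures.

Δρ = 1027.51 − 1025.07 = 2.44 kg m⁻³ over Δz = 151 − 97 = 54 m.
N² = (9.81/1025) × (2.44/54) = 4.3246 × 10⁻⁴ s⁻².
N = √(4.3246 × 10⁻⁴) = 0.020796 rad s⁻¹, so T = 2π/N = 302.13 s = 5.0355 min ≈ 5.04 min.

5.04 min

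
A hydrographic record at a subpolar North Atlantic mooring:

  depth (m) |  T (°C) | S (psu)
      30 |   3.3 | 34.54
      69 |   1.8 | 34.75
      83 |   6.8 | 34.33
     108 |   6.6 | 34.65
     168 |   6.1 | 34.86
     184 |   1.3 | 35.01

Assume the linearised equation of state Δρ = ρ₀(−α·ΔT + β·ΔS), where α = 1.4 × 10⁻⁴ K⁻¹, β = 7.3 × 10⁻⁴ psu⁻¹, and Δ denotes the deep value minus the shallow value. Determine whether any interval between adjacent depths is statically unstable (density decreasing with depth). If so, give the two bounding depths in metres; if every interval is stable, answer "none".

Evaluate Δρ/ρ₀ = −αΔT + βΔS across each adjacent pair:
  30–69 m: −αΔT+βΔS = −(1.4 × 10⁻⁴)(-1.5)+(7.3 × 10⁻⁴)(+0.21) = 3.6 × 10⁻⁴ → stable
  69–83 m: −αΔT+βΔS = −(1.4 × 10⁻⁴)(+5.0)+(7.3 × 10⁻⁴)(-0.42) = -1.0 × 10⁻³ → UNSTABLE
  83–108 m: −αΔT+βΔS = −(1.4 × 10⁻⁴)(-0.2)+(7.3 × 10⁻⁴)(+0.32) = 2.6 × 10⁻⁴ → stable
  108–168 m: −αΔT+βΔS = −(1.4 × 10⁻⁴)(-0.5)+(7.3 × 10⁻⁴)(+0.21) = 2.2 × 10⁻⁴ → stable
  168–184 m: −αΔT+βΔS = −(1.4 × 10⁻⁴)(-4.8)+(7.3 × 10⁻⁴)(+0.15) = 7.8 × 10⁻⁴ → stable
The 69–83 m interval has Δρ < 0: lighter water underlies denser water.

69–83 m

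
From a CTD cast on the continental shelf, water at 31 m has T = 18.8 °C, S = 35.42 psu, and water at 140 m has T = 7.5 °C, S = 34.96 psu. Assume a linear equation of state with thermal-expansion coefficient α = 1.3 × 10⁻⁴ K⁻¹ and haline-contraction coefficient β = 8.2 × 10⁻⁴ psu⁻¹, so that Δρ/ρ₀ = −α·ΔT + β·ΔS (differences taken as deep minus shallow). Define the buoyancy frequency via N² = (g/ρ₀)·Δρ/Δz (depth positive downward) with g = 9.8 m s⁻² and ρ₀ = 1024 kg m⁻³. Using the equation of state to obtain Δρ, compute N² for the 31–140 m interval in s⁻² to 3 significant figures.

9.82 × 10⁻⁵ s⁻²

ΔT = -11.3 K, ΔS = -0.46 psu (deep − shallow).
Δρ/ρ₀ = −αΔT + βΔS = 1.469 × 10⁻³ − 3.772 × 10⁻⁴ = 1.0918 × 10⁻³, so Δρ ≈ 1.118 kg m⁻³.
N² = (g/ρ₀)·Δρ/Δz = g·(Δρ/ρ₀)/Δz = 9.8 × 1.0918 × 10⁻³ / 109 = 9.8162 × 10⁻⁵ s⁻² ≈ 9.82 × 10⁻⁵ s⁻².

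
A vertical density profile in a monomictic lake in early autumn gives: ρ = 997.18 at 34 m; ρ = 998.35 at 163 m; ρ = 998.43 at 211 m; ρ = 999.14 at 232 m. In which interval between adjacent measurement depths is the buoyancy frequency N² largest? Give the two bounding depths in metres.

Compute the density gradient over each adjacent pair:
  34–163 m: Δρ/Δz = 1.17/129 = 9.1 × 10⁻³ kg m⁻⁴
  163–211 m: Δρ/Δz = 0.08/48 = 1.7 × 10⁻³ kg m⁻⁴
  211–232 m: Δρ/Δz = 0.71/21 = 0.034 kg m⁻⁴
The largest gradient is in the 211–232 m interval — the pycnocline.

211–232 m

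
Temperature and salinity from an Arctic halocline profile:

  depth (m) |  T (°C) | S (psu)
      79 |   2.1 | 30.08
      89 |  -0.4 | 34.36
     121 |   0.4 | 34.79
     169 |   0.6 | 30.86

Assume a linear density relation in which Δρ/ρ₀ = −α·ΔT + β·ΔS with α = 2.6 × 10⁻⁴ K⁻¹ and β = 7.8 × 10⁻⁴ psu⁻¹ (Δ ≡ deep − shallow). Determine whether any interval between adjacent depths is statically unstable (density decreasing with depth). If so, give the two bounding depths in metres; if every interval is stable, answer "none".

121–169 m

Evaluate Δρ/ρ₀ = −αΔT + βΔS across each adjacent pair:
  79–89 m: −αΔT+βΔS = −(2.6 × 10⁻⁴)(-2.5)+(7.8 × 10⁻⁴)(+4.28) = 4.0 × 10⁻³ → stable
  89–121 m: −αΔT+βΔS = −(2.6 × 10⁻⁴)(+0.8)+(7.8 × 10⁻⁴)(+0.43) = 1.3 × 10⁻⁴ → stable
  121–169 m: −αΔT+βΔS = −(2.6 × 10⁻⁴)(+0.2)+(7.8 × 10⁻⁴)(-3.93) = -3.1 × 10⁻³ → UNSTABLE
The 121–169 m interval has Δρ < 0: lighter water underlies denser water.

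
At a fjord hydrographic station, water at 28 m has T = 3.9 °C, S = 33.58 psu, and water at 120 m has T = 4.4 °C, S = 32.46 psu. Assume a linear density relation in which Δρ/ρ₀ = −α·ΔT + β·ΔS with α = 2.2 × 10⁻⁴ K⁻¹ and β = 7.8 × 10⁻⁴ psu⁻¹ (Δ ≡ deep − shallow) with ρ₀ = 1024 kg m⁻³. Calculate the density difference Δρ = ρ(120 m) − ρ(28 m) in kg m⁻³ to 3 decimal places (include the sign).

-1.007 kg m⁻³

ΔT = +0.5 K, ΔS = -1.12 psu (deep − shallow).
Δρ/ρ₀ = −(2.2 × 10⁻⁴)(+0.5) + (7.8 × 10⁻⁴)(-1.12) = -9.836 × 10⁻⁴.
Δρ = 1024 × (-9.836 × 10⁻⁴) = -1.007 kg m⁻³.
Negative Δρ: lighter below, statically unstable.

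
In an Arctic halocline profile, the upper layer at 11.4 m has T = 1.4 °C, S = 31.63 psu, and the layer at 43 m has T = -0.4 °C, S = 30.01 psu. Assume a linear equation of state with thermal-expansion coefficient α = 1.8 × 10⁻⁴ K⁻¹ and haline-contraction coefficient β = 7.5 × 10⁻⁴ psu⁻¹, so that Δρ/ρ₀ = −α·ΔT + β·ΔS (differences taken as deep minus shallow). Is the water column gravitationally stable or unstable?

unstable

ΔT = -0.4 − 1.4 = -1.8 K and ΔS = 30.01 − 31.63 = -1.62 psu (deep − shallow).
−αΔT = 3.24 × 10⁻⁴; βΔS = -1.215 × 10⁻³; sum Δρ/ρ₀ = -8.91 × 10⁻⁴.
Δρ/ρ₀ < 0, so Δρ < 0: deeper water is lighter → statically unstable; the column would overturn.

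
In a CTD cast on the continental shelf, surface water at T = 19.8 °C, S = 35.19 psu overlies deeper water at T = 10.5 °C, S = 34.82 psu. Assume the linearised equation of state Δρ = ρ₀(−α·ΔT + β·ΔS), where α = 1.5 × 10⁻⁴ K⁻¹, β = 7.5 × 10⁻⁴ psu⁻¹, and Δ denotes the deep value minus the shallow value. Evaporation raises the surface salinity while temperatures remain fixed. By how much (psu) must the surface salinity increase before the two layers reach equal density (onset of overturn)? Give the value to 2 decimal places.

1.49 psu

Neutral buoyancy requires −α(T_deep − T_surf) + β(S_deep − S_surf′) = 0.
S_surf′ = S_deep − (α/β)·ΔT = 34.82 − (1.5 × 10⁻⁴/7.5 × 10⁻⁴)·(-9.3) = 36.6800 psu.
Increase required: 36.6800 − 35.19 = 1.4900 psu.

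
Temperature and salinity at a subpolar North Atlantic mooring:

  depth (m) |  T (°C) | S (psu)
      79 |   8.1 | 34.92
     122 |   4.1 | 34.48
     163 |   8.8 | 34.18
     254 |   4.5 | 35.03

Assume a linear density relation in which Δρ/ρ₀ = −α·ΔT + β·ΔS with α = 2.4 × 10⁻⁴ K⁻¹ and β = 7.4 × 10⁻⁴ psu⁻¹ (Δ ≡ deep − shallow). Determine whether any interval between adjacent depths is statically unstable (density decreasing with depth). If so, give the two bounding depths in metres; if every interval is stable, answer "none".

Evaluate Δρ/ρ₀ = −αΔT + βΔS across each adjacent pair:
  79–122 m: −αΔT+βΔS = −(2.4 × 10⁻⁴)(-4.0)+(7.4 × 10⁻⁴)(-0.44) = 6.3 × 10⁻⁴ → stable
  122–163 m: −αΔT+βΔS = −(2.4 × 10⁻⁴)(+4.7)+(7.4 × 10⁻⁴)(-0.30) = -1.4 × 10⁻³ → UNSTABLE
  163–254 m: −αΔT+βΔS = −(2.4 × 10⁻⁴)(-4.3)+(7.4 × 10⁻⁴)(+0.85) = 1.7 × 10⁻³ → stable
The 122–163 m interval has Δρ < 0: lighter water underlies denser water.

122–163 m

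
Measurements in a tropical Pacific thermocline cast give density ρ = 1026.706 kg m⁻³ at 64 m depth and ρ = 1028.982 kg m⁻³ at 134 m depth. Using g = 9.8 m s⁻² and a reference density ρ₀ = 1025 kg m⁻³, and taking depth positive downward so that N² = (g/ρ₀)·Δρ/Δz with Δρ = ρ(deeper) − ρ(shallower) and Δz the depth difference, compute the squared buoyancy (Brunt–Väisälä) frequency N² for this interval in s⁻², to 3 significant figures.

Δρ = 1028.982 − 1026.706 = 2.276 kg m⁻³ over Δz = 134 − 64 = 70 m.
N² = (9.8/1025) × (2.276/70) = 3.1087 × 10⁻⁴ s⁻² ≈ 3.11 × 10⁻⁴ s⁻².
N² > 0, so the interval is statically stable.

3.11 × 10⁻⁴ s⁻²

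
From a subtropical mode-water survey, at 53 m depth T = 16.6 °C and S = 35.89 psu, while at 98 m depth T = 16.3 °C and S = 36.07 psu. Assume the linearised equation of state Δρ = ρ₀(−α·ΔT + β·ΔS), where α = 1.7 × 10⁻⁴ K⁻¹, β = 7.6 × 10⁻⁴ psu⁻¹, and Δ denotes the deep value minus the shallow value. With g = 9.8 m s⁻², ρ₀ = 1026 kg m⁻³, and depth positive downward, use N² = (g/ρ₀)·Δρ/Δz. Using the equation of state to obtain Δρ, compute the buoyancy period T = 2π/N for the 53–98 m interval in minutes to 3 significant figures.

16.4 min

ΔT = -0.3 K, ΔS = +0.18 psu (deep − shallow).
Δρ/ρ₀ = −αΔT + βΔS = 5.10 × 10⁻⁵ + 1.368 × 10⁻⁴ = 1.878 × 10⁻⁴, so Δρ ≈ 0.1927 kg m⁻³.
N² = (g/ρ₀)·Δρ/Δz = g·(Δρ/ρ₀)/Δz = 9.8 × 1.878 × 10⁻⁴ / 45 = 4.0899 × 10⁻⁵ s⁻².
N = √(4.0899 × 10⁻⁵) = 6.3952 × 10⁻³ rad s⁻¹ → T = 2π/N = 982.48 s = 16.375 min ≈ 16.4 min.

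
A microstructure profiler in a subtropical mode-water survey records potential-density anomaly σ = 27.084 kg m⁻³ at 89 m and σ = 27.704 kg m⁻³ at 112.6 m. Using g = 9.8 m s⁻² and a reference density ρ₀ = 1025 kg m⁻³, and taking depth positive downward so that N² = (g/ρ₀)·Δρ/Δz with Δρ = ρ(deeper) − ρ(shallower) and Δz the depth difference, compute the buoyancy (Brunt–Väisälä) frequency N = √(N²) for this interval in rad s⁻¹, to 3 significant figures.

0.0158 rad s⁻¹

Δρ = 1027.704 − 1027.084 = 0.620 kg m⁻³ over Δz = 112.6 − 89 = 23.6 m.
N² = (9.8/1025) × (0.620/23.6) = 2.5118 × 10⁻⁴ s⁻².
N = √(2.5118 × 10⁻⁴) = 0.015849 rad s⁻¹ ≈ 0.0158 rad s⁻¹.
N² > 0, so the interval is statically stable.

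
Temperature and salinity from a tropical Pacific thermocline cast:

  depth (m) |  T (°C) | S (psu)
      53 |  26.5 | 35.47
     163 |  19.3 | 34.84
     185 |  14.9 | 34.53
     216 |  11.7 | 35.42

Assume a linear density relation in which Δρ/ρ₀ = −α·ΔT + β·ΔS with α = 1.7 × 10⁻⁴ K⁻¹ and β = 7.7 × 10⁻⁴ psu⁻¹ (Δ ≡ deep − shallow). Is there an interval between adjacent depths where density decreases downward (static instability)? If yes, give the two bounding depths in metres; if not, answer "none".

Evaluate Δρ/ρ₀ = −αΔT + βΔS across each adjacent pair:
  53–163 m: −αΔT+βΔS = −(1.7 × 10⁻⁴)(-7.2)+(7.7 × 10⁻⁴)(-0.63) = 7.4 × 10⁻⁴ → stable
  163–185 m: −αΔT+βΔS = −(1.7 × 10⁻⁴)(-4.4)+(7.7 × 10⁻⁴)(-0.31) = 5.1 × 10⁻⁴ → stable
  185–216 m: −αΔT+βΔS = −(1.7 × 10⁻⁴)(-3.2)+(7.7 × 10⁻⁴)(+0.89) = 1.2 × 10⁻³ → stable
Every interval has Δρ > 0: the column is stably stratified throughout.

none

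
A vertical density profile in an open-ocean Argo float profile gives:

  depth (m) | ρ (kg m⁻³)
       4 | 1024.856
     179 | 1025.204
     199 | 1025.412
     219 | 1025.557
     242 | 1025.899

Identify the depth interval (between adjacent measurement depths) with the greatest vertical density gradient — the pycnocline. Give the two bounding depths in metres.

Compute the density gradient over each adjacent pair:
  4–179 m: Δρ/Δz = 0.348/175 = 2.0 × 10⁻³ kg m⁻⁴
  179–199 m: Δρ/Δz = 0.208/20 = 0.010 kg m⁻⁴
  199–219 m: Δρ/Δz = 0.145/20 = 7.2 × 10⁻³ kg m⁻⁴
  219–242 m: Δρ/Δz = 0.342/23 = 0.015 kg m⁻⁴
The largest gradient is in the 219–242 m interval — the pycnocline.

219–242 m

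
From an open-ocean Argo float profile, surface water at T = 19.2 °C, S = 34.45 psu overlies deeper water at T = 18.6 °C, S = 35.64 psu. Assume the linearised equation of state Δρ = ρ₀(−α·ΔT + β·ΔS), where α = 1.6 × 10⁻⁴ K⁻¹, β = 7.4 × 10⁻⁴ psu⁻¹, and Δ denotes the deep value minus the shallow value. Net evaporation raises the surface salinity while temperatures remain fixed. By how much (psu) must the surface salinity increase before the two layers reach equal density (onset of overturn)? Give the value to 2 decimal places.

Neutral buoyancy requires −α(T_deep − T_surf) + β(S_deep − S_surf′) = 0.
S_surf′ = S_deep − (α/β)·ΔT = 35.64 − (1.6 × 10⁻⁴/7.4 × 10⁻⁴)·(-0.6) = 35.7697 psu.
Increase required: 35.7697 − 34.45 = 1.3197 psu.

1.32 psu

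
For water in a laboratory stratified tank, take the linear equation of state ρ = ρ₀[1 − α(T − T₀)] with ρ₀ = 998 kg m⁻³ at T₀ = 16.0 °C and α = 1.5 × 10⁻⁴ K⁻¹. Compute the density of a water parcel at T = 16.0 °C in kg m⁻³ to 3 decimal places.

T − T₀ = +0.0 K.
Bracket = 1 − α·(+0.0) = 1 + (0) = 1.0000000.
ρ = 998 × 1.0000000 = 998.000 kg m⁻³.

998.000 kg m⁻³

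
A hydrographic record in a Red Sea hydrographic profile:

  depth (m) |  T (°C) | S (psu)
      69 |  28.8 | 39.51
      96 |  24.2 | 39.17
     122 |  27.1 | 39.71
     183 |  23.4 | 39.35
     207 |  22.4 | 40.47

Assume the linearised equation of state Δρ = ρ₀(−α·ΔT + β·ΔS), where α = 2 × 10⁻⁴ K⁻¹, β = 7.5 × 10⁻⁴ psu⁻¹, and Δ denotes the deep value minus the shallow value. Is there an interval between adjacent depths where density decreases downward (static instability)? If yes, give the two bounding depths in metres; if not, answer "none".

96–122 m

Evaluate Δρ/ρ₀ = −αΔT + βΔS across each adjacent pair:
  69–96 m: −αΔT+βΔS = −(2 × 10⁻⁴)(-4.6)+(7.5 × 10⁻⁴)(-0.34) = 6.6 × 10⁻⁴ → stable
  96–122 m: −αΔT+βΔS = −(2 × 10⁻⁴)(+2.9)+(7.5 × 10⁻⁴)(+0.54) = -1.7 × 10⁻⁴ → UNSTABLE
  122–183 m: −αΔT+βΔS = −(2 × 10⁻⁴)(-3.7)+(7.5 × 10⁻⁴)(-0.36) = 4.7 × 10⁻⁴ → stable
  183–207 m: −αΔT+βΔS = −(2 × 10⁻⁴)(-1.0)+(7.5 × 10⁻⁴)(+1.12) = 1.0 × 10⁻³ → stable
The 96–122 m interval has Δρ < 0: lighter water underlies denser water.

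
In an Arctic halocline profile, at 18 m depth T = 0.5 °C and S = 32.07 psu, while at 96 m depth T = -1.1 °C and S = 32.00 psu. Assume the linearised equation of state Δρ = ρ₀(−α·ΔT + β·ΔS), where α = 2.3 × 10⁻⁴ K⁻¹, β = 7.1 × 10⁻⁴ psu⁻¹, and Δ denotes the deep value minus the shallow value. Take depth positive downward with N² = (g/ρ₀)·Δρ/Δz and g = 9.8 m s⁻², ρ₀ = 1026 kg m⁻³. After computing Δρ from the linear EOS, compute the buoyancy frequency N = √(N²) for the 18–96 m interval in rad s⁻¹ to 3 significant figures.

6.32 × 10⁻³ rad s⁻¹

ΔT = -1.6 K, ΔS = -0.07 psu (deep − shallow).
Δρ/ρ₀ = −αΔT + βΔS = 3.68 × 10⁻⁴ − 4.97 × 10⁻⁵ = 3.183 × 10⁻⁴, so Δρ ≈ 0.3266 kg m⁻³.
N² = (g/ρ₀)·Δρ/Δz = g·(Δρ/ρ₀)/Δz = 9.8 × 3.183 × 10⁻⁴ / 78 = 3.9992 × 10⁻⁵ s⁻².
N = √(3.9992 × 10⁻⁵) = 6.3239 × 10⁻³ rad s⁻¹ ≈ 6.32 × 10⁻³ rad s⁻¹.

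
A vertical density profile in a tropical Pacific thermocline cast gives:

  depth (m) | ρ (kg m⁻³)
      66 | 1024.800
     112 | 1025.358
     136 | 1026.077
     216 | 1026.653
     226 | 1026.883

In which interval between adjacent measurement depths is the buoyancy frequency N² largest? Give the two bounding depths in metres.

Compute the density gradient over each adjacent pair:
  66–112 m: Δρ/Δz = 0.558/46 = 0.012 kg m⁻⁴
  112–136 m: Δρ/Δz = 0.719/24 = 0.030 kg m⁻⁴
  136–216 m: Δρ/Δz = 0.576/80 = 7.2 × 10⁻³ kg m⁻⁴
  216–226 m: Δρ/Δz = 0.230/10 = 0.023 kg m⁻⁴
The largest gradient is in the 112–136 m interval — the pycnocline.

112–136 m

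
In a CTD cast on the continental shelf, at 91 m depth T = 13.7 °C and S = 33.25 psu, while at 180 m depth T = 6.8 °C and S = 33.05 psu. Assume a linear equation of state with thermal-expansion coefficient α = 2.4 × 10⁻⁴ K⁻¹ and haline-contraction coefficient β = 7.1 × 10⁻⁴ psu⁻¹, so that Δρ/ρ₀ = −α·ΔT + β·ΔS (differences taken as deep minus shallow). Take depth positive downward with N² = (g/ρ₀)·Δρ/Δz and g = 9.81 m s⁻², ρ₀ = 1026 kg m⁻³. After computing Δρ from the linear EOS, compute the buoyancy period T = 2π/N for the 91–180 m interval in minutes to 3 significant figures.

8.11 min

ΔT = -6.9 K, ΔS = -0.20 psu (deep − shallow).
Δρ/ρ₀ = −αΔT + βΔS = 1.656 × 10⁻³ − 1.42 × 10⁻⁴ = 1.514 × 10⁻³, so Δρ ≈ 1.553 kg m⁻³.
N² = (g/ρ₀)·Δρ/Δz = g·(Δρ/ρ₀)/Δz = 9.81 × 1.514 × 10⁻³ / 89 = 1.6688 × 10⁻⁴ s⁻².
N = √(1.6688 × 10⁻⁴) = 0.012918 rad s⁻¹ → T = 2π/N = 486.39 s = 8.1065 min ≈ 8.11 min.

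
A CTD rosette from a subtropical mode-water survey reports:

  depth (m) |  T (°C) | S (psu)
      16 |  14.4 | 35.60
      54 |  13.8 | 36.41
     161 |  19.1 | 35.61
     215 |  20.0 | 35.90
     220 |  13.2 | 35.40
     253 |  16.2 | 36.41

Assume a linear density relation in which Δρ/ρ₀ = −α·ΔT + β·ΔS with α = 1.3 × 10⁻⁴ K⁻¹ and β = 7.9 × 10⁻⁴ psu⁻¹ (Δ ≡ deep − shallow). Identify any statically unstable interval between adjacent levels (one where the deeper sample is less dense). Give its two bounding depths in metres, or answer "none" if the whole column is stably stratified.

Evaluate Δρ/ρ₀ = −αΔT + βΔS across each adjacent pair:
  16–54 m: −αΔT+βΔS = −(1.3 × 10⁻⁴)(-0.6)+(7.9 × 10⁻⁴)(+0.81) = 7.2 × 10⁻⁴ → stable
  54–161 m: −αΔT+βΔS = −(1.3 × 10⁻⁴)(+5.3)+(7.9 × 10⁻⁴)(-0.80) = -1.3 × 10⁻³ → UNSTABLE
  161–215 m: −αΔT+βΔS = −(1.3 × 10⁻⁴)(+0.9)+(7.9 × 10⁻⁴)(+0.29) = 1.1 × 10⁻⁴ → stable
  215–220 m: −αΔT+βΔS = −(1.3 × 10⁻⁴)(-6.8)+(7.9 × 10⁻⁴)(-0.50) = 4.9 × 10⁻⁴ → stable
  220–253 m: −αΔT+βΔS = −(1.3 × 10⁻⁴)(+3.0)+(7.9 × 10⁻⁴)(+1.01) = 4.1 × 10⁻⁴ → stable
The 54–161 m interval has Δρ < 0: lighter water underlies denser water.

54–161 m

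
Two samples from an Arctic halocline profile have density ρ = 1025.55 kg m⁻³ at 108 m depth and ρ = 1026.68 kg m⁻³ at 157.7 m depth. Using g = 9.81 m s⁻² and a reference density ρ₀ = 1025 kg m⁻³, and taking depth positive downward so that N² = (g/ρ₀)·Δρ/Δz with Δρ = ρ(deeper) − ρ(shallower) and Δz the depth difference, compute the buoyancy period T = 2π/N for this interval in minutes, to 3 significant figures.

Δρ = 1026.68 − 1025.55 = 1.13 kg m⁻³ over Δz = 157.7 − 108 = 49.7 m.
N² = (9.81/1025) × (1.13/49.7) = 2.1760 × 10⁻⁴ s⁻².
N = √(2.1760 × 10⁻⁴) = 0.014751 rad s⁻¹, so T = 2π/N = 425.95 s = 7.0992 min ≈ 7.10 min.

7.10 min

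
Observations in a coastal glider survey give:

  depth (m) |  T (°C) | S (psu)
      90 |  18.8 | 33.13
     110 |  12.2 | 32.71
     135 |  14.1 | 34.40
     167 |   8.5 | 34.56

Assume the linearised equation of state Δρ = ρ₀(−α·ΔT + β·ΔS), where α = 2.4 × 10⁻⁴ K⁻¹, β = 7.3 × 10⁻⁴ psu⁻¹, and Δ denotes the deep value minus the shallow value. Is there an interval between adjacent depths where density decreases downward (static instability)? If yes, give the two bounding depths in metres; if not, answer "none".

none

Evaluate Δρ/ρ₀ = −αΔT + βΔS across each adjacent pair:
  90–110 m: −αΔT+βΔS = −(2.4 × 10⁻⁴)(-6.6)+(7.3 × 10⁻⁴)(-0.42) = 1.3 × 10⁻³ → stable
  110–135 m: −αΔT+βΔS = −(2.4 × 10⁻⁴)(+1.9)+(7.3 × 10⁻⁴)(+1.69) = 7.8 × 10⁻⁴ → stable
  135–167 m: −αΔT+βΔS = −(2.4 × 10⁻⁴)(-5.6)+(7.3 × 10⁻⁴)(+0.16) = 1.5 × 10⁻³ → stable
Every interval has Δρ > 0: the column is stably stratified throughout.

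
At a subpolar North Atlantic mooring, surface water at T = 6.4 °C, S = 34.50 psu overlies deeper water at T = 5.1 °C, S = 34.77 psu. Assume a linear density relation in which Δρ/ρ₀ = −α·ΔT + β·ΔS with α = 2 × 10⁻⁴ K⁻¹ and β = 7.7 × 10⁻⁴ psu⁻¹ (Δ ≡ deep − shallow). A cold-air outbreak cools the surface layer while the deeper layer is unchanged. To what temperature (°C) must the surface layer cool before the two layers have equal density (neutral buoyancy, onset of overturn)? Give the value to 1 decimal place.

4.1 °C

Neutral buoyancy requires Δρ = 0, i.e. −α(T_deep − T_surf′) + β(S_deep − S_surf) = 0.
T_surf′ = T_deep − (β/α)·ΔS = 5.1 − (7.7 × 10⁻⁴/2 × 10⁻⁴)·(+0.27) = 4.060 °C.
Cooling required: 6.4 − (4.060) = 2.340 °C.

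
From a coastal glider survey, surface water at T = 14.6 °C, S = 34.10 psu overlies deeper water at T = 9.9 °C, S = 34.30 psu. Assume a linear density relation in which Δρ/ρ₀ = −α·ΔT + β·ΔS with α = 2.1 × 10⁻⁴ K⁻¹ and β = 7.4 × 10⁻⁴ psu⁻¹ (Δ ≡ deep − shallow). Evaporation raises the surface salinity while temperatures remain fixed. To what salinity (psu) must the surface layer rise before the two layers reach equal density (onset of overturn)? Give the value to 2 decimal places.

35.63 psu

Neutral buoyancy requires −α(T_deep − T_surf) + β(S_deep − S_surf′) = 0.
S_surf′ = S_deep − (α/β)·ΔT = 34.30 − (2.1 × 10⁻⁴/7.4 × 10⁻⁴)·(-4.7) = 35.6338 psu.
Increase required: 35.6338 − 34.10 = 1.5338 psu.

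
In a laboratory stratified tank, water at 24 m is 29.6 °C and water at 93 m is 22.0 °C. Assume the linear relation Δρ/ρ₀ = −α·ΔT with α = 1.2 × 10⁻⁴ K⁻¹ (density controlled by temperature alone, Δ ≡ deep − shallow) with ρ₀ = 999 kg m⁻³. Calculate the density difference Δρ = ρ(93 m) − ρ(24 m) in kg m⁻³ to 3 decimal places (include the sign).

+0.911 kg m⁻³

ΔT = -7.6 K, Δρ/ρ₀ = −αΔT = 9.12 × 10⁻⁴.
Δρ = 999 × (9.12 × 10⁻⁴) = +0.911 kg m⁻³.
Positive Δρ: denser below, stable.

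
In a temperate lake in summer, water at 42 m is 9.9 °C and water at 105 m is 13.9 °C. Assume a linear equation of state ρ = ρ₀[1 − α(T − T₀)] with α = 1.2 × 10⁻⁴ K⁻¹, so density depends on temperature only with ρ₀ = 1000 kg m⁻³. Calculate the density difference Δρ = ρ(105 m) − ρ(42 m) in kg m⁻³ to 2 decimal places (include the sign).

-0.48 kg m⁻³

ΔT = +4.0 K, Δρ/ρ₀ = −αΔT = -4.80 × 10⁻⁴.
Δρ = 1000 × (-4.80 × 10⁻⁴) = -0.48 kg m⁻³.
Negative Δρ: lighter below, statically unstable.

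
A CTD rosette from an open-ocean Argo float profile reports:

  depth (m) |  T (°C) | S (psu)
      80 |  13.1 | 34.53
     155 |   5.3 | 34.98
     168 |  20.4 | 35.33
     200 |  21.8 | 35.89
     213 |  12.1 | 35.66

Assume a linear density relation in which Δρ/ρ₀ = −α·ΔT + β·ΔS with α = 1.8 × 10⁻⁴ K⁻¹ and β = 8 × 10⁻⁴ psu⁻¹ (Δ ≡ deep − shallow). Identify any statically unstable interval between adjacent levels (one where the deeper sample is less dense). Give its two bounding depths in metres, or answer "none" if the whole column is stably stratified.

155–168 m

Evaluate Δρ/ρ₀ = −αΔT + βΔS across each adjacent pair:
  80–155 m: −αΔT+βΔS = −(1.8 × 10⁻⁴)(-7.8)+(8 × 10⁻⁴)(+0.45) = 1.8 × 10⁻³ → stable
  155–168 m: −αΔT+βΔS = −(1.8 × 10⁻⁴)(+15.1)+(8 × 10⁻⁴)(+0.35) = -2.4 × 10⁻³ → UNSTABLE
  168–200 m: −αΔT+βΔS = −(1.8 × 10⁻⁴)(+1.4)+(8 × 10⁻⁴)(+0.56) = 2.0 × 10⁻⁴ → stable
  200–213 m: −αΔT+βΔS = −(1.8 × 10⁻⁴)(-9.7)+(8 × 10⁻⁴)(-0.23) = 1.6 × 10⁻³ → stable
The 155–168 m interval has Δρ < 0: lighter water underlies denser water.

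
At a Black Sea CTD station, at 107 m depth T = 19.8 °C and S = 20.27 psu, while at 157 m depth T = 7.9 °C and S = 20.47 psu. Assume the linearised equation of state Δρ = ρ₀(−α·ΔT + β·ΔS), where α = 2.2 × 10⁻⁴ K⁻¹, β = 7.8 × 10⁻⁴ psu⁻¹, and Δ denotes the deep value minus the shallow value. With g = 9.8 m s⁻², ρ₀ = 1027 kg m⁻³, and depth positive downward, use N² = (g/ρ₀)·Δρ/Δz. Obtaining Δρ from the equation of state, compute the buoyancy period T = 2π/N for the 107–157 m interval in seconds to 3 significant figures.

ΔT = -11.9 K, ΔS = +0.20 psu (deep − shallow).
Δρ/ρ₀ = −αΔT + βΔS = 2.618 × 10⁻³ + 1.56 × 10⁻⁴ = 2.774 × 10⁻³, so Δρ ≈ 2.849 kg m⁻³.
N² = (g/ρ₀)·Δρ/Δz = g·(Δρ/ρ₀)/Δz = 9.8 × 2.774 × 10⁻³ / 50 = 5.4370 × 10⁻⁴ s⁻².
N = √(5.4370 × 10⁻⁴) = 0.023317 rad s⁻¹ → T = 2π/N = 269.47 s ≈ 269 s.

269 s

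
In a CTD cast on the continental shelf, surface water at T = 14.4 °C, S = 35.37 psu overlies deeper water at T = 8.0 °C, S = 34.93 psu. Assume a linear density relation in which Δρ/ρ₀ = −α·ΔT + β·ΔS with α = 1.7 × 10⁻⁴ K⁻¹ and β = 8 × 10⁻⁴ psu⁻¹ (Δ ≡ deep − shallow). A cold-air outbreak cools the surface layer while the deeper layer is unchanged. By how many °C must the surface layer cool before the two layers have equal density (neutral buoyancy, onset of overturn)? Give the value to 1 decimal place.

Neutral buoyancy requires Δρ = 0, i.e. −α(T_deep − T_surf′) + β(S_deep − S_surf) = 0.
T_surf′ = T_deep − (β/α)·ΔS = 8.0 − (8 × 10⁻⁴/1.7 × 10⁻⁴)·(-0.44) = 10.071 °C.
Cooling required: 14.4 − (10.071) = 4.329 °C.

4.3 °C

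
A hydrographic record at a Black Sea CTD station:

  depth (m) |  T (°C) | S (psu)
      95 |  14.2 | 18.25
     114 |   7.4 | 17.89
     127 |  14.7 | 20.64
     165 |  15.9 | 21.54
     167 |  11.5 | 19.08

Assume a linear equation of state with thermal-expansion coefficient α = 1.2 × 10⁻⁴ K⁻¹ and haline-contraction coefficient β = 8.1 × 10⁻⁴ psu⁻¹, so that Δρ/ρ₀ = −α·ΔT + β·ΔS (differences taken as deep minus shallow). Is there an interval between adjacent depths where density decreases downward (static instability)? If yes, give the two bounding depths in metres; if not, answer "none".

Evaluate Δρ/ρ₀ = −αΔT + βΔS across each adjacent pair:
  95–114 m: −αΔT+βΔS = −(1.2 × 10⁻⁴)(-6.8)+(8.1 × 10⁻⁴)(-0.36) = 5.2 × 10⁻⁴ → stable
  114–127 m: −αΔT+βΔS = −(1.2 × 10⁻⁴)(+7.3)+(8.1 × 10⁻⁴)(+2.75) = 1.4 × 10⁻³ → stable
  127–165 m: −αΔT+βΔS = −(1.2 × 10⁻⁴)(+1.2)+(8.1 × 10⁻⁴)(+0.90) = 5.8 × 10⁻⁴ → stable
  165–167 m: −αΔT+βΔS = −(1.2 × 10⁻⁴)(-4.4)+(8.1 × 10⁻⁴)(-2.46) = -1.5 × 10⁻³ → UNSTABLE
The 165–167 m interval has Δρ < 0: lighter water underlies denser water.

165–167 m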